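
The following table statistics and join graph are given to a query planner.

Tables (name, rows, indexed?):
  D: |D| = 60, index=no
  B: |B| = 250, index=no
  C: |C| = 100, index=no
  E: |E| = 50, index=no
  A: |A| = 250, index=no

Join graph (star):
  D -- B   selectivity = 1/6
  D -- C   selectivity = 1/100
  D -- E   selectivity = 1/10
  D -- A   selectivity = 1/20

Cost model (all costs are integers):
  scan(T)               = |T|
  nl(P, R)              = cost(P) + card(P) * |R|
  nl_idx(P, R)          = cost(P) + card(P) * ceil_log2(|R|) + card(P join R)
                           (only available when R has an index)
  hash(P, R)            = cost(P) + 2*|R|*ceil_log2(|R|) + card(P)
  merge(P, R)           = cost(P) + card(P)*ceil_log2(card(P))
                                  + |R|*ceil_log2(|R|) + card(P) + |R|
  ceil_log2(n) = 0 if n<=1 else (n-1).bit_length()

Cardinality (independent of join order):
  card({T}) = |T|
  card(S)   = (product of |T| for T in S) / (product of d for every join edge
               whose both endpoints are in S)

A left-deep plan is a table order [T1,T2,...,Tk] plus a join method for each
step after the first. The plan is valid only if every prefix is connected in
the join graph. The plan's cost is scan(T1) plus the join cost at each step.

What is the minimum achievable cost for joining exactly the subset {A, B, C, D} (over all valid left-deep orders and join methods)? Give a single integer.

Selinger DP over subsets of {A,B,C,D}:
  {D}: scan cost=60, card=60
  {B}: scan cost=250, card=250
  {C}: scan cost=100, card=100
  {A}: scan cost=250, card=250
  {BD}: card=2500; try (D,hash)→1220, (B,merge)→2730, (D,merge)→2920, (B,hash)→4120, (B,nl)→15060, (D,nl)→15250; best=1220 via (D,hash)
  {CD}: card=60; try (D,hash)→920, (C,merge)→1280, (D,merge)→1320, (C,hash)→1520, (C,nl)→6060, (D,nl)→6100; best=920 via (D,hash)
  {AD}: card=750; try (D,hash)→1220, (A,merge)→2730, (D,merge)→2920, (A,hash)→4120, (A,nl)→15060, (D,nl)→15250; best=1220 via (D,hash)
  {BCD}: card=2500; try (B,merge)→3590, (B,hash)→4980, (C,hash)→5120, (B,nl)→15920, (C,merge)→34520, (C,nl)→251220; best=3590 via (B,merge)
  {ABD}: card=31250; try (B,hash)→5970, (A,hash)→7720, (B,merge)→11720, (A,merge)→35970, (B,nl)→188720, (A,nl)→626220; best=5970 via (B,hash)
  {ACD}: card=750; try (C,hash)→3370, (A,merge)→3590, (A,hash)→4980, (C,merge)→10270, (A,nl)→15920, (C,nl)→76220; best=3370 via (C,hash)
  {ABCD}: card=31250; try (B,hash)→8120, (A,hash)→10090, (B,merge)→13870, (A,merge)→38340, (C,hash)→38620, (B,nl)→190870 …(+3); best=8120 via (B,hash)

8120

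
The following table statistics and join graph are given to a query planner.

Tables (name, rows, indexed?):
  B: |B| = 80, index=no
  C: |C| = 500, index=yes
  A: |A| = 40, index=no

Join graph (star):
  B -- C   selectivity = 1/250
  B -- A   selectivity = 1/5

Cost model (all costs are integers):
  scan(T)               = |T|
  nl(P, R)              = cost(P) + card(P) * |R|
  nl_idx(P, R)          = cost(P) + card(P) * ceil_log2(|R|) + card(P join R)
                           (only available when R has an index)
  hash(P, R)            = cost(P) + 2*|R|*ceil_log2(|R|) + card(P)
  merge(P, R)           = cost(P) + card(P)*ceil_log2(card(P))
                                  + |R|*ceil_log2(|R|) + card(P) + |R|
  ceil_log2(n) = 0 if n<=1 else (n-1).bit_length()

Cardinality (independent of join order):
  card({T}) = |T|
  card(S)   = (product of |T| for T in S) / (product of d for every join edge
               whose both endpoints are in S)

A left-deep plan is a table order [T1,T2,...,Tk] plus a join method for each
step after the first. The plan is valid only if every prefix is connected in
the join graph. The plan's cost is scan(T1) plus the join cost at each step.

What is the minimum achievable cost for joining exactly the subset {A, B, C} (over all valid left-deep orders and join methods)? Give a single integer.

Selinger DP over subsets of {A,B,C}:
  {B}: scan cost=80, card=80
  {C}: scan cost=500, card=500
  {A}: scan cost=40, card=40
  {BC}: card=160; try (C,nl_idx)→960, (B,hash)→2120, (C,merge)→5720, (B,merge)→6140, (C,hash)→9160, (C,nl)→40080 …(+1); best=960 via (C,nl_idx)
  {AB}: card=640; try (A,hash)→640, (B,merge)→960, (A,merge)→1000, (B,hash)→1200, (B,nl)→3240, (A,nl)→3280; best=640 via (A,hash)
  {ABC}: card=1280; try (A,hash)→1600, (A,merge)→2680, (A,nl)→7360, (C,nl_idx)→7680, (C,hash)→10280, (C,merge)→12680 …(+1); best=1600 via (A,hash)

1600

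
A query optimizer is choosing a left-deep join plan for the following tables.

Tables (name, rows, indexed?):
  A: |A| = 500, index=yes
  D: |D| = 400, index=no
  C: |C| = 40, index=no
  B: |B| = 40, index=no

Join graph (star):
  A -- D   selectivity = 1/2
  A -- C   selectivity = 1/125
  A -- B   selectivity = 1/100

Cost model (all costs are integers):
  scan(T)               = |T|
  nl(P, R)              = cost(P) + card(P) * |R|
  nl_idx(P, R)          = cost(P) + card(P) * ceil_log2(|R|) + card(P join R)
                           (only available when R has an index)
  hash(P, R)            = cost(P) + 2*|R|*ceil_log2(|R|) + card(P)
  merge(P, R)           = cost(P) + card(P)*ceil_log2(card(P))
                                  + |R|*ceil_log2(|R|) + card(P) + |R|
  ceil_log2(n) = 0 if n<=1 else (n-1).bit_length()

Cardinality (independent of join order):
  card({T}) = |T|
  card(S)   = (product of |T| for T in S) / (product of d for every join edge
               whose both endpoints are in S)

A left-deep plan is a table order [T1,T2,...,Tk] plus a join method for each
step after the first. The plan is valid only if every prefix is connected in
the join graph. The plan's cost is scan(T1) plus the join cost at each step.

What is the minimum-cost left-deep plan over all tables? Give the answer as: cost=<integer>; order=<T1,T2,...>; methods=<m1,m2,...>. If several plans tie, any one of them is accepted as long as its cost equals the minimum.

Selinger DP (subsets sized 1..n):
  {A}: scan cost=500, card=500
  {D}: scan cost=400, card=400
  {C}: scan cost=40, card=40
  {B}: scan cost=40, card=40
  {AD}: card=100000; try (D,hash)→8200, (A,merge)→9400, (D,merge)→9500, (A,hash)→9800, (A,nl_idx)→104000, (A,nl)→200400 …(+1); best=8200 via (D,hash)
  {AC}: card=160; try (A,nl_idx)→560, (C,hash)→1480, (A,merge)→5320, (C,merge)→5780, (A,hash)→9080, (A,nl)→20040 …(+1); best=560 via (A,nl_idx)
  {AB}: card=200; try (A,nl_idx)→600, (B,hash)→1480, (A,merge)→5320, (B,merge)→5780, (A,hash)→9080, (A,nl)→20040 …(+1); best=600 via (A,nl_idx)
  {ACD}: card=32000; try (D,merge)→6000, (D,hash)→7920, (D,nl)→64560, (C,hash)→108680, (C,merge)→1808480, (C,nl)→4008200; best=6000 via (D,merge)
  {ABD}: card=40000; try (D,merge)→6400, (D,hash)→8000, (D,nl)→80600, (B,hash)→108680, (B,merge)→1808480, (B,nl)→4008200; best=6400 via (D,merge)
  {ABC}: card=64; try (B,hash)→1200, (C,hash)→1280, (B,merge)→2280, (C,merge)→2680, (B,nl)→6960, (C,nl)→8600; best=1200 via (B,hash)
  {ABCD}: card=12800; try (D,merge)→5648, (D,hash)→8464, (D,nl)→26800, (B,hash)→38480, (C,hash)→46880, (B,merge)→518280 …(+3); best=5648 via (D,merge)

cost=5648; order=C,A,B,D; methods=nl_idx,hash,merge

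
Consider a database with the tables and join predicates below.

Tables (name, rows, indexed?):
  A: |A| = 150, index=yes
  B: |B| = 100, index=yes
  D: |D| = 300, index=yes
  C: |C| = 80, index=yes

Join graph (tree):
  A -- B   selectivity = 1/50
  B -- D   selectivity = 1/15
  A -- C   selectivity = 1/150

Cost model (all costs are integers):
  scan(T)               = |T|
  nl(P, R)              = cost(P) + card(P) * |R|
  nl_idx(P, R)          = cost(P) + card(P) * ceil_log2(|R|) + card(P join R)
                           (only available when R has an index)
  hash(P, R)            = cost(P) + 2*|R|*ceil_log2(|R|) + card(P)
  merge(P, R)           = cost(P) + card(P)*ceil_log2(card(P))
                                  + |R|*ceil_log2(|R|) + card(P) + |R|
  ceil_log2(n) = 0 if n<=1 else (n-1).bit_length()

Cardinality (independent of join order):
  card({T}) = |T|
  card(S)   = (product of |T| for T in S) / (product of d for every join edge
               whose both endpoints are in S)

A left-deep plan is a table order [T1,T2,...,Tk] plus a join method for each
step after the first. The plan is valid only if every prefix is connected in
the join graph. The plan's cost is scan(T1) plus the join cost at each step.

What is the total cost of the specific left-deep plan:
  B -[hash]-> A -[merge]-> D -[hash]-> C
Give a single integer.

step 1: scan B: cost=100, card=100
step 2: join A via hash
    card(P join A) = 100*150/(50) = 300
    cost = 100 + 2*150*8 + 100 = 2600
step 3: join D via merge
    card(P join D) = 300*300/(15) = 6000
    cost = 2600 + 300*9 + 300*9 + 300 + 300 = 8600
step 4: join C via hash
    card(P join C) = 6000*80/(150) = 3200
    cost = 8600 + 2*80*7 + 6000 = 15720

15720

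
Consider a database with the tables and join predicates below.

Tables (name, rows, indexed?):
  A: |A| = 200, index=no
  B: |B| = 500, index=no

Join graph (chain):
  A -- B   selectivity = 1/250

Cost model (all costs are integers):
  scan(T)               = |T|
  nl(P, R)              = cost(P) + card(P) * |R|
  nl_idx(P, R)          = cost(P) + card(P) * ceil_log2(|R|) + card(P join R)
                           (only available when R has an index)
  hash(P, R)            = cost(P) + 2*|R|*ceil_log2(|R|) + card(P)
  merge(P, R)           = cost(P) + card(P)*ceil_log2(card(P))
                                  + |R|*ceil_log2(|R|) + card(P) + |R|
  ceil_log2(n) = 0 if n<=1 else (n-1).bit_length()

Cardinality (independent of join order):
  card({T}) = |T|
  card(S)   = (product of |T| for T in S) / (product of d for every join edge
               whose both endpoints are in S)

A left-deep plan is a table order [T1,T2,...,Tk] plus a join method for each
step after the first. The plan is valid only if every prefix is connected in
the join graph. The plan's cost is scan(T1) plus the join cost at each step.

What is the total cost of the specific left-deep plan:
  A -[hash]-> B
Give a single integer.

step 1: scan A: cost=200, card=200
step 2: join B via hash
    card(P join B) = 200*500/(250) = 400
    cost = 200 + 2*500*9 + 200 = 9400

9400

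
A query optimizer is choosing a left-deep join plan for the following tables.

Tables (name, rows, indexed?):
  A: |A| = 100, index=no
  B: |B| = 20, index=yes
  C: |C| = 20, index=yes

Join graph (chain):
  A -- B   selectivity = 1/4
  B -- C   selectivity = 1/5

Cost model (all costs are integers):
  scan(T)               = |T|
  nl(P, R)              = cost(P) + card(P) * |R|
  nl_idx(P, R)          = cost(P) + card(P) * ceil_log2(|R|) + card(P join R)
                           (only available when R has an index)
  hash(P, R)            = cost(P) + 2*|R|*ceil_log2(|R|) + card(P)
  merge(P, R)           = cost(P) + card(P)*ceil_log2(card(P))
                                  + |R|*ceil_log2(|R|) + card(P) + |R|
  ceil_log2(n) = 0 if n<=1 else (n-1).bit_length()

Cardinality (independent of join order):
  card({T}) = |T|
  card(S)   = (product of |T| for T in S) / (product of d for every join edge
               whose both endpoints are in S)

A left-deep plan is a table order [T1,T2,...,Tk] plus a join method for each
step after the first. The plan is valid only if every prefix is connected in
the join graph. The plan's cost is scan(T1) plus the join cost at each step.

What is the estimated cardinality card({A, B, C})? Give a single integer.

2000

Tables in S: A(100), B(20), C(20)
Edges inside S: A-B(d=4), B-C(d=5)
numerator = 100 * 20 * 20 = 40000
denominator = 4 * 5 = 20
card(S) = 40000 / 20 = 2000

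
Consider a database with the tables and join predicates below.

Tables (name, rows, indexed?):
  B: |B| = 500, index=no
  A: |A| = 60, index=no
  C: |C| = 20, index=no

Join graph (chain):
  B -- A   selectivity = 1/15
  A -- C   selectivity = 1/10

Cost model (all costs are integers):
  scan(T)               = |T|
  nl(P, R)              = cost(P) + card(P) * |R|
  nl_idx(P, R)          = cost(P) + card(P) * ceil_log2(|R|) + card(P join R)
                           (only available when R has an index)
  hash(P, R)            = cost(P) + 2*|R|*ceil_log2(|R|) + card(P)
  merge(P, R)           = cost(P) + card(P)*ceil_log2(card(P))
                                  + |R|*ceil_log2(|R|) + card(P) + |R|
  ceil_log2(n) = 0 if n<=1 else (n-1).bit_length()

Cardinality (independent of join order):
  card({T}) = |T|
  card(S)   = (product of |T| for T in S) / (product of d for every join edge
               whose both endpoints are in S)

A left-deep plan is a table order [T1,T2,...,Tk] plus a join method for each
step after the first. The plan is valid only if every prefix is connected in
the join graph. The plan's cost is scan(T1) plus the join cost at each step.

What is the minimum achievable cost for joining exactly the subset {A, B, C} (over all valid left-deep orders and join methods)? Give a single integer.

3920

Selinger DP over subsets of {A,B,C}:
  {B}: scan cost=500, card=500
  {A}: scan cost=60, card=60
  {C}: scan cost=20, card=20
  {AB}: card=2000; try (A,hash)→1720, (B,merge)→5480, (A,merge)→5920, (B,hash)→9120, (B,nl)→30060, (A,nl)→30500; best=1720 via (A,hash)
  {AC}: card=120; try (C,hash)→320, (A,merge)→560, (C,merge)→600, (A,hash)→760, (A,nl)→1220, (C,nl)→1260; best=320 via (C,hash)
  {ABC}: card=4000; try (C,hash)→3920, (B,merge)→6280, (B,hash)→9440, (C,merge)→25840, (C,nl)→41720, (B,nl)→60320; best=3920 via (C,hash)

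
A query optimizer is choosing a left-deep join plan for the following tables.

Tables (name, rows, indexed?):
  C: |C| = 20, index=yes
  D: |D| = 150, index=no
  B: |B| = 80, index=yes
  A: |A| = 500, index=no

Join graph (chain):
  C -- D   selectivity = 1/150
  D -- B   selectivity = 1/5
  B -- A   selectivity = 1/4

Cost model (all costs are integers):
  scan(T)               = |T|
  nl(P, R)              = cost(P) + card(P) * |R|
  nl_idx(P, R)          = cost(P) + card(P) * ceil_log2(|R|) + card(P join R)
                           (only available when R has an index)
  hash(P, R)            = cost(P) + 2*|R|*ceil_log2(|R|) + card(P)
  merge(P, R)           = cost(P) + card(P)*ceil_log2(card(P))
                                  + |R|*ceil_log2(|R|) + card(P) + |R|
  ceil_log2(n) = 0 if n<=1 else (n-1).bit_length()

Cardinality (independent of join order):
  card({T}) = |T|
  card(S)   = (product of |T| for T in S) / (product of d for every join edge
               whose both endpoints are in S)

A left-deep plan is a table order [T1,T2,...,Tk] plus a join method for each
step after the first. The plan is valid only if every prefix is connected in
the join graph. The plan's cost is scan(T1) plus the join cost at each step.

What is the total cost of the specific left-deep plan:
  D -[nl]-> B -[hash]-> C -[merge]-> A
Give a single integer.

step 1: scan D: cost=150, card=150
step 2: join B via nl
    card(P join B) = 150*80/(5) = 2400
    cost = 150 + 150*80 = 12150
step 3: join C via hash
    card(P join C) = 2400*20/(150) = 320
    cost = 12150 + 2*20*5 + 2400 = 14750
step 4: join A via merge
    card(P join A) = 320*500/(4) = 40000
    cost = 14750 + 320*9 + 500*9 + 320 + 500 = 22950

22950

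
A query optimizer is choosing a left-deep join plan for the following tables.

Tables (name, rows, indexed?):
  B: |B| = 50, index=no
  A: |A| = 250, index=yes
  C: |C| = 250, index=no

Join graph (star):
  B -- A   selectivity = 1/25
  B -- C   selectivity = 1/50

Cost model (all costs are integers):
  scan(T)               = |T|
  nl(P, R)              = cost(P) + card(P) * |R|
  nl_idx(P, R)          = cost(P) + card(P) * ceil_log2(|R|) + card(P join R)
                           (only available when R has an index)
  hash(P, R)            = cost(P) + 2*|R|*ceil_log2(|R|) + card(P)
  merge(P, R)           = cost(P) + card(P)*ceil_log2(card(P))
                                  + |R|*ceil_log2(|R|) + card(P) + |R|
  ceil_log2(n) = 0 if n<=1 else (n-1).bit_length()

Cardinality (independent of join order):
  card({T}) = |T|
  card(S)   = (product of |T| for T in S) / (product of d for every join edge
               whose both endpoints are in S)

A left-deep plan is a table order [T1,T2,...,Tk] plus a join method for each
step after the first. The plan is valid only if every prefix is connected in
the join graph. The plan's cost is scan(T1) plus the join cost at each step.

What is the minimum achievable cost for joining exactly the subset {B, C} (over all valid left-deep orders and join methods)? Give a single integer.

1100

Selinger DP over subsets of {B,C}:
  {B}: scan cost=50, card=50
  {C}: scan cost=250, card=250
  {BC}: card=250; try (B,hash)→1100, (C,merge)→2650, (B,merge)→2850, (C,hash)→4100, (C,nl)→12550, (B,nl)→12750; best=1100 via (B,hash)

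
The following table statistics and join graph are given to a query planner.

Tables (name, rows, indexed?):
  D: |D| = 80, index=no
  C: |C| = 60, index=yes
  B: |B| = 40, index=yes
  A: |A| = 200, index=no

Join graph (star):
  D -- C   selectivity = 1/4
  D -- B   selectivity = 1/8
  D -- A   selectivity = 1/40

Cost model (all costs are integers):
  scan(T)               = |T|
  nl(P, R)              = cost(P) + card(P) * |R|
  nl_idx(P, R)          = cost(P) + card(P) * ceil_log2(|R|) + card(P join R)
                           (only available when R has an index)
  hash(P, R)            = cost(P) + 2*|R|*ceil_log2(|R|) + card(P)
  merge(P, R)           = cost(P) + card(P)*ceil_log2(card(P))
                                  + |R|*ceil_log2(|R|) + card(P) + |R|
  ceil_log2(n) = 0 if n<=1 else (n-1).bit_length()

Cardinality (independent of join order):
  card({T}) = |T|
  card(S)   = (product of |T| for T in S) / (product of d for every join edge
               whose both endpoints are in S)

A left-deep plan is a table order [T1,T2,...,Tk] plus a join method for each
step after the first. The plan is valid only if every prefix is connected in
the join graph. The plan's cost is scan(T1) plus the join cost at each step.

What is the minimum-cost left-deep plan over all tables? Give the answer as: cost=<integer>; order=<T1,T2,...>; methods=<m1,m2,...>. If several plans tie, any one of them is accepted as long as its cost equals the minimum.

Selinger DP (subsets sized 1..n):
  {D}: scan cost=80, card=80
  {C}: scan cost=60, card=60
  {B}: scan cost=40, card=40
  {A}: scan cost=200, card=200
  {CD}: card=1200; try (C,hash)→880, (D,merge)→1120, (C,merge)→1140, (D,hash)→1240, (C,nl_idx)→1760, (D,nl)→4860 …(+1); best=880 via (C,hash)
  {BD}: card=400; try (B,hash)→640, (D,merge)→960, (B,nl_idx)→960, (B,merge)→1000, (D,hash)→1200, (D,nl)→3240 …(+1); best=640 via (B,hash)
  {AD}: card=400; try (D,hash)→1520, (A,merge)→2520, (D,merge)→2640, (A,hash)→3360, (A,nl)→16080, (D,nl)→16200; best=1520 via (D,hash)
  {BCD}: card=6000; try (C,hash)→1760, (B,hash)→2560, (C,merge)→5060, (C,nl_idx)→9040, (B,nl_idx)→14080, (B,merge)→15560 …(+2); best=1760 via (C,hash)
  {ACD}: card=6000; try (C,hash)→2640, (A,hash)→5280, (C,merge)→5940, (C,nl_idx)→9920, (A,merge)→17080, (C,nl)→25520 …(+1); best=2640 via (C,hash)
  {ABD}: card=2000; try (B,hash)→2400, (A,hash)→4240, (B,merge)→5800, (B,nl_idx)→5920, (A,merge)→6440, (B,nl)→17520 …(+1); best=2400 via (B,hash)
  {ABCD}: card=30000; try (C,hash)→5120, (B,hash)→9120, (A,hash)→10960, (C,merge)→26820, (C,nl_idx)→44400, (B,nl_idx)→68640 …(+5); best=5120 via (C,hash)

cost=5120; order=A,D,B,C; methods=hash,hash,hash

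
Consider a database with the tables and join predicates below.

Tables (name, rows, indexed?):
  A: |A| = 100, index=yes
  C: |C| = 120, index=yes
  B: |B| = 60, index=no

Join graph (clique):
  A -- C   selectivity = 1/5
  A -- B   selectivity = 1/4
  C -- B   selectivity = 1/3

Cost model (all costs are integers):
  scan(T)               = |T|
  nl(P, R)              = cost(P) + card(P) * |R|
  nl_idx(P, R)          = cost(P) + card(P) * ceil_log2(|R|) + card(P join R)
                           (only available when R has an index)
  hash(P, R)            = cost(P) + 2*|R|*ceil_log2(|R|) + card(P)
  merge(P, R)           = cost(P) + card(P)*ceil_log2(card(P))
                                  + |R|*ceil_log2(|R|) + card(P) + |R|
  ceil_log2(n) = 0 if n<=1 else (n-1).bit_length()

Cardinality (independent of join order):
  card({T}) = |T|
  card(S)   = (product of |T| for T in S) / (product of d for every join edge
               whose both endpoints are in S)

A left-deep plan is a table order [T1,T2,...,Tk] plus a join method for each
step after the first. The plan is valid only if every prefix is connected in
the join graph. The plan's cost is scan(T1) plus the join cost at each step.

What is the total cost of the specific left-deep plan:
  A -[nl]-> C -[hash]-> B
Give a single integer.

step 1: scan A: cost=100, card=100
step 2: join C via nl
    card(P join C) = 100*120/(5) = 2400
    cost = 100 + 100*120 = 12100
step 3: join B via hash
    card(P join B) = 2400*60/(4*3) = 12000
    cost = 12100 + 2*60*6 + 2400 = 15220

15220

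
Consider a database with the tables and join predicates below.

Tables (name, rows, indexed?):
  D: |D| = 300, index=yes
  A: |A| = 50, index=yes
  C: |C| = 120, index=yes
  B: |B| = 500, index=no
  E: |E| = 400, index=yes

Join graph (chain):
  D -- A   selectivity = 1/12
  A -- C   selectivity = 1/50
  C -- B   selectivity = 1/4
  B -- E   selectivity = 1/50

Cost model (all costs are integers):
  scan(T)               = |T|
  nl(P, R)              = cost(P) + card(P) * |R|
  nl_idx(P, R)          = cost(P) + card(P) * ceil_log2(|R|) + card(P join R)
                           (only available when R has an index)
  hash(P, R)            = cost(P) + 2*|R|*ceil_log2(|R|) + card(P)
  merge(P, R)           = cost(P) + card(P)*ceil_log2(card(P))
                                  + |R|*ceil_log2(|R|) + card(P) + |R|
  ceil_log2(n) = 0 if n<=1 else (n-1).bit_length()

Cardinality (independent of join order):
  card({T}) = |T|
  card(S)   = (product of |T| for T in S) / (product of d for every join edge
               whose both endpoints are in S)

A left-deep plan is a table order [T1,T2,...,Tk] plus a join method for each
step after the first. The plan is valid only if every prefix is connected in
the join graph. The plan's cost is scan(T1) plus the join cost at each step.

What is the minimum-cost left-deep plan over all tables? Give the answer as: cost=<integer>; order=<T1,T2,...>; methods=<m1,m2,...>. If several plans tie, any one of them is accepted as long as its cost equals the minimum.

Selinger DP (subsets sized 1..n):
  {D}: scan cost=300, card=300
  {A}: scan cost=50, card=50
  {C}: scan cost=120, card=120
  {B}: scan cost=500, card=500
  {E}: scan cost=400, card=400
  {AD}: card=1250; try (A,hash)→1200, (D,nl_idx)→1750, (A,nl_idx)→3350, (D,merge)→3400, (A,merge)→3650, (D,hash)→5500 …(+2); best=1200 via (A,hash)
  {AC}: card=120; try (C,nl_idx)→520, (A,hash)→840, (A,nl_idx)→960, (C,merge)→1360, (A,merge)→1430, (C,hash)→1780 …(+2); best=520 via (C,nl_idx)
  {BC}: card=15000; try (C,hash)→2680, (B,merge)→6080, (C,merge)→6460, (B,hash)→9240, (C,nl_idx)→19000, (B,nl)→60120 …(+1); best=2680 via (C,hash)
  {BE}: card=4000; try (E,hash)→8200, (E,nl_idx)→9000, (B,merge)→9400, (E,merge)→9500, (B,hash)→9800, (B,nl)→200400 …(+1); best=8200 via (E,hash)
  {ACD}: card=3000; try (C,hash)→4130, (D,merge)→4480, (D,nl_idx)→4600, (D,hash)→6040, (C,nl_idx)→12950, (C,merge)→17160 …(+2); best=4130 via (C,hash)
  {ABC}: card=15000; try (B,merge)→6480, (B,hash)→9640, (A,hash)→18280, (B,nl)→60520, (A,nl_idx)→107680, (A,merge)→228030 …(+1); best=6480 via (B,merge)
  {BCE}: card=120000; try (C,hash)→13880, (E,hash)→24880, (C,merge)→61160, (C,nl_idx)→156200, (E,merge)→231680, (E,nl_idx)→257680 …(+2); best=13880 via (C,hash)
  {ABCD}: card=375000; try (B,hash)→16130, (D,hash)→26880, (B,merge)→48130, (D,merge)→234480, (D,nl_idx)→516480, (B,nl)→1504130 …(+1); best=16130 via (B,hash)
  {ABCE}: card=120000; try (E,hash)→28680, (A,hash)→134480, (E,merge)→235480, (E,nl_idx)→261480, (A,nl_idx)→853880, (A,merge)→2174230 …(+2); best=28680 via (E,hash)
  {ABCDE}: card=3000000; try (D,hash)→154080, (E,hash)→398330, (D,merge)→2191680, (D,nl_idx)→4108680, (E,nl_idx)→6391130, (E,merge)→7520130 …(+2); best=154080 via (D,hash)

cost=154080; order=A,C,B,E,D; methods=nl_idx,merge,hash,hash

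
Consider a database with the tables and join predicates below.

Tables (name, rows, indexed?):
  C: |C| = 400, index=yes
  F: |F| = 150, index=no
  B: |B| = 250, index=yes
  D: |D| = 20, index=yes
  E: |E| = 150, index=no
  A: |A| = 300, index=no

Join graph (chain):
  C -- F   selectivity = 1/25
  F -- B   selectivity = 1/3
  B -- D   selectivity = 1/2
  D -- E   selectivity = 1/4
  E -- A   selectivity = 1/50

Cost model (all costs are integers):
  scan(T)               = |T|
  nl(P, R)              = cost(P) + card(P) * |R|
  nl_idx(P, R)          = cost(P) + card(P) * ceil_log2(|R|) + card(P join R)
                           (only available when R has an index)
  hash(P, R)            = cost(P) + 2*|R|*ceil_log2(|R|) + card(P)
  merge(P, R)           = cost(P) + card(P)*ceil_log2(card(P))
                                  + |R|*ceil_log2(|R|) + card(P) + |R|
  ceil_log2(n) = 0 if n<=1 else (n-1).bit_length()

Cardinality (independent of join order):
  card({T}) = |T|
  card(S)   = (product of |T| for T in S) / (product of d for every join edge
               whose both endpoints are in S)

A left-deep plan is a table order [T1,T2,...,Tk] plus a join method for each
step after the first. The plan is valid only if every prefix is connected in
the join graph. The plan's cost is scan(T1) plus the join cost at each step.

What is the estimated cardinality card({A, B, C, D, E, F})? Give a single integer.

Tables in S: A(300), B(250), C(400), D(20), E(150), F(150)
Edges inside S: C-F(d=25), F-B(d=3), B-D(d=2), D-E(d=4), E-A(d=50)
numerator = 300 * 250 * 400 * 20 * 150 * 150 = 13500000000000
denominator = 25 * 3 * 2 * 4 * 50 = 30000
card(S) = 13500000000000 / 30000 = 450000000

450000000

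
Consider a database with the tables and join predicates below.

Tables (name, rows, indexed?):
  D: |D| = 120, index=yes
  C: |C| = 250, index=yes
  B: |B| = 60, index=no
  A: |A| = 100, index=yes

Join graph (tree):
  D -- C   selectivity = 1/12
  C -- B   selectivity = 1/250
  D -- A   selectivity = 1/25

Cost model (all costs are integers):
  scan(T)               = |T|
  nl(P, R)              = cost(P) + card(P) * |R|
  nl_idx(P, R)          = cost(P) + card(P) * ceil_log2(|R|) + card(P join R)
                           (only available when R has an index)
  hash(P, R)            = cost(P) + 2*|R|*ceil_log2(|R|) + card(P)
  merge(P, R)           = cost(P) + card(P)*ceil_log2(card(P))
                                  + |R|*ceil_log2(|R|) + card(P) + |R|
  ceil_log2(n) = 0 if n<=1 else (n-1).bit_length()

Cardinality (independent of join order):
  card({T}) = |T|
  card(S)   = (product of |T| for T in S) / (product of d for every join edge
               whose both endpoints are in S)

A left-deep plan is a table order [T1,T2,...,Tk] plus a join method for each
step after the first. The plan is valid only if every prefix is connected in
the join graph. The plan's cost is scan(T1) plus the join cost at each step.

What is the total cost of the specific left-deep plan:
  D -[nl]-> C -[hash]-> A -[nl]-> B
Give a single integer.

step 1: scan D: cost=120, card=120
step 2: join C via nl
    card(P join C) = 120*250/(12) = 2500
    cost = 120 + 120*250 = 30120
step 3: join A via hash
    card(P join A) = 2500*100/(25) = 10000
    cost = 30120 + 2*100*7 + 2500 = 34020
step 4: join B via nl
    card(P join B) = 10000*60/(250) = 2400
    cost = 34020 + 10000*60 = 634020

634020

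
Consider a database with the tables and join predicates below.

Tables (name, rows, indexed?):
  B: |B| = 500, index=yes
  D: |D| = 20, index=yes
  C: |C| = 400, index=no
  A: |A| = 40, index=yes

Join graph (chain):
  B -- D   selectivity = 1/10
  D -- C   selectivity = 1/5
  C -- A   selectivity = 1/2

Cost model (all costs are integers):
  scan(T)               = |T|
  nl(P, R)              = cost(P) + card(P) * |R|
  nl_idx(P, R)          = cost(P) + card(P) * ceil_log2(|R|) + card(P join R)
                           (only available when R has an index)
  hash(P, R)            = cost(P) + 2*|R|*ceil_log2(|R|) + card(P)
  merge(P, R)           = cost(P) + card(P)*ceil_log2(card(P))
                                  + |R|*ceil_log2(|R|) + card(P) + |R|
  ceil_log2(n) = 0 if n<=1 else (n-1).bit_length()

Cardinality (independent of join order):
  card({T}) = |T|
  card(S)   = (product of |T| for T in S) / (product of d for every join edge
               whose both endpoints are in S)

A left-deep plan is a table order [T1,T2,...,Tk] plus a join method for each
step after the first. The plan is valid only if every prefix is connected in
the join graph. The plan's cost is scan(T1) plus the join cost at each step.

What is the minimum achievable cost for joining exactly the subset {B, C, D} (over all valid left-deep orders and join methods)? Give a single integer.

Selinger DP over subsets of {B,C,D}:
  {B}: scan cost=500, card=500
  {D}: scan cost=20, card=20
  {C}: scan cost=400, card=400
  {BD}: card=1000; try (D,hash)→1200, (B,nl_idx)→1200, (D,nl_idx)→4000, (B,merge)→5140, (D,merge)→5620, (B,hash)→9040 …(+2); best=1200 via (D,hash)
  {CD}: card=1600; try (D,hash)→1000, (D,nl_idx)→4000, (C,merge)→4140, (D,merge)→4520, (C,hash)→7240, (C,nl)→8020 …(+1); best=1000 via (D,hash)
  {BCD}: card=80000; try (C,hash)→9400, (B,hash)→11600, (C,merge)→16200, (B,merge)→25200, (B,nl_idx)→95400, (C,nl)→401200 …(+1); best=9400 via (C,hash)

9400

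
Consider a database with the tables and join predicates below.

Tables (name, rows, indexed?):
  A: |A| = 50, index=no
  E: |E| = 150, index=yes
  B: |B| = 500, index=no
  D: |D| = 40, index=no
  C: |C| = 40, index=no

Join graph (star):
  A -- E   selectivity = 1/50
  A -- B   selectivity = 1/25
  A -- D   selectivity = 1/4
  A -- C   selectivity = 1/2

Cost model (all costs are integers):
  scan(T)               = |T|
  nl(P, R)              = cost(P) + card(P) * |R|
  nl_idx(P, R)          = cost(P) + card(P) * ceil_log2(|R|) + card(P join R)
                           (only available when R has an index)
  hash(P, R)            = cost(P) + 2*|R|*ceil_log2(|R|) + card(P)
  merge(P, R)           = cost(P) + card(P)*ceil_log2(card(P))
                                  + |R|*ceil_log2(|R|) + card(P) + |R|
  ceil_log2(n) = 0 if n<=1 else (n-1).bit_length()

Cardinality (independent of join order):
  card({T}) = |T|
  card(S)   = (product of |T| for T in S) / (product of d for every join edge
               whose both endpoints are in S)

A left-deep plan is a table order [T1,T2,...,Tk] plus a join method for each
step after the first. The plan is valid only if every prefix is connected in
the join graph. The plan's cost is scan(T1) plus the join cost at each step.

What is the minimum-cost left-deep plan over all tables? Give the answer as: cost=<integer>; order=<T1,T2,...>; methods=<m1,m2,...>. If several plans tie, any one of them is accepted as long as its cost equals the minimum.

Selinger DP (subsets sized 1..n):
  {A}: scan cost=50, card=50
  {E}: scan cost=150, card=150
  {B}: scan cost=500, card=500
  {D}: scan cost=40, card=40
  {C}: scan cost=40, card=40
  {AE}: card=150; try (E,nl_idx)→600, (A,hash)→900, (E,merge)→1750, (A,merge)→1850, (E,hash)→2500, (E,nl)→7550 …(+1); best=600 via (E,nl_idx)
  {AB}: card=1000; try (A,hash)→1600, (B,merge)→5400, (A,merge)→5850, (B,hash)→9100, (B,nl)→25050, (A,nl)→25500; best=1600 via (A,hash)
  {AD}: card=500; try (D,hash)→580, (A,merge)→670, (D,merge)→680, (A,hash)→680, (A,nl)→2040, (D,nl)→2050; best=580 via (D,hash)
  {AC}: card=1000; try (C,hash)→580, (A,merge)→670, (C,merge)→680, (A,hash)→680, (A,nl)→2040, (C,nl)→2050; best=580 via (C,hash)
  {ABE}: card=3000; try (E,hash)→5000, (B,merge)→6950, (B,hash)→9750, (E,nl_idx)→12600, (E,merge)→13950, (B,nl)→75600 …(+1); best=5000 via (E,hash)
  {ADE}: card=1500; try (D,hash)→1230, (D,merge)→2230, (E,hash)→3480, (E,nl_idx)→6080, (D,nl)→6600, (E,merge)→6930 …(+1); best=1230 via (D,hash)
  {ACE}: card=3000; try (C,hash)→1230, (C,merge)→2230, (E,hash)→3980, (C,nl)→6600, (E,nl_idx)→11580, (E,merge)→12930 …(+1); best=1230 via (C,hash)
  {ABD}: card=10000; try (D,hash)→3080, (B,hash)→10080, (B,merge)→10580, (D,merge)→12880, (D,nl)→41600, (B,nl)→250580; best=3080 via (D,hash)
  {ABC}: card=20000; try (C,hash)→3080, (B,hash)→10580, (C,merge)→12880, (B,merge)→16580, (C,nl)→41600, (B,nl)→500580; best=3080 via (C,hash)
  {ACD}: card=10000; try (C,hash)→1560, (D,hash)→2060, (C,merge)→5860, (D,merge)→11860, (C,nl)→20580, (D,nl)→40580; best=1560 via (C,hash)
  {ABDE}: card=30000; try (D,hash)→8480, (B,hash)→11730, (E,hash)→15480, (B,merge)→24230, (D,merge)→44280, (E,nl_idx)→113080 …(+4); best=8480 via (D,hash)
  {ABCE}: card=60000; try (C,hash)→8480, (B,hash)→13230, (E,hash)→25480, (C,merge)→44280, (B,merge)→45230, (C,nl)→125000 …(+4); best=8480 via (C,hash)
  {ACDE}: card=30000; try (C,hash)→3210, (D,hash)→4710, (E,hash)→13960, (C,merge)→19510, (D,merge)→40510, (C,nl)→61230 …(+4); best=3210 via (C,hash)
  {ABCD}: card=200000; try (C,hash)→13560, (B,hash)→20560, (D,hash)→23560, (C,merge)→153360, (B,merge)→156560, (D,merge)→323360 …(+3); best=13560 via (C,hash)
  {ABCDE}: card=600000; try (C,hash)→38960, (B,hash)→42210, (D,hash)→68960, (E,hash)→215960, (B,merge)→488210, (C,merge)→488760 …(+7); best=38960 via (C,hash)

cost=38960; order=B,A,E,D,C; methods=hash,hash,hash,hash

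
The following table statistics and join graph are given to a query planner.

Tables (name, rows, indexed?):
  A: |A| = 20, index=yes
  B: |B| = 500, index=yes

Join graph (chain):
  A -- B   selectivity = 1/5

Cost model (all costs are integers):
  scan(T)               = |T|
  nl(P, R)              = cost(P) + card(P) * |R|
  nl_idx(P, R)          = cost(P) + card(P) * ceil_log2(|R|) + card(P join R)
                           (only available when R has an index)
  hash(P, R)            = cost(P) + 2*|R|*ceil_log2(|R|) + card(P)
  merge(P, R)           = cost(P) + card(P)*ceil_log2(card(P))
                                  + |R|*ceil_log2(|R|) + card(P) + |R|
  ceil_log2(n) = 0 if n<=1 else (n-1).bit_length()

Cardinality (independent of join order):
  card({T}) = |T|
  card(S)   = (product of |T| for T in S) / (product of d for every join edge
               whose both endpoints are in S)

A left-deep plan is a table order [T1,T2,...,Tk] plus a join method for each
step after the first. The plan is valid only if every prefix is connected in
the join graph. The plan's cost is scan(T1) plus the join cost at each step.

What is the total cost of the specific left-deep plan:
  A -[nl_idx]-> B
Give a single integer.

step 1: scan A: cost=20, card=20
step 2: join B via nl_idx
    card(P join B) = 20*500/(5) = 2000
    cost = 20 + 20*9 + 2000 = 2200

2200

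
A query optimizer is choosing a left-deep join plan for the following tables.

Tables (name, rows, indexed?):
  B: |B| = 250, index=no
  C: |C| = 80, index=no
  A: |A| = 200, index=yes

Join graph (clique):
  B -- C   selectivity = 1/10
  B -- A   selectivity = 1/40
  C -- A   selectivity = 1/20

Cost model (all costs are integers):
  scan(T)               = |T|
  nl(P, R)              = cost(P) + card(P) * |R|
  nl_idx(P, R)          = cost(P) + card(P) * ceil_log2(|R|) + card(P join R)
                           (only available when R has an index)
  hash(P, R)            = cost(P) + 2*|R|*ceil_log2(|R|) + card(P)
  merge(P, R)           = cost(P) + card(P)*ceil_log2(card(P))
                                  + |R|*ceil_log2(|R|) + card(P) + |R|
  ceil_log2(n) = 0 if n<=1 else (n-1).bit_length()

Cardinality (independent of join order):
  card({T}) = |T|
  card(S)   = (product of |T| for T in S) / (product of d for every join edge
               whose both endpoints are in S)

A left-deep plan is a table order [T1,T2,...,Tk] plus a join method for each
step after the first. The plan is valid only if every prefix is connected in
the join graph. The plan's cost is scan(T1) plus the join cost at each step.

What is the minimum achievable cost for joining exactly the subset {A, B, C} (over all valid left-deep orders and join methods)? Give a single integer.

5870

Selinger DP over subsets of {A,B,C}:
  {B}: scan cost=250, card=250
  {C}: scan cost=80, card=80
  {A}: scan cost=200, card=200
  {BC}: card=2000; try (C,hash)→1620, (B,merge)→2970, (C,merge)→3140, (B,hash)→4160, (B,nl)→20080, (C,nl)→20250; best=1620 via (C,hash)
  {AB}: card=1250; try (A,nl_idx)→3500, (A,hash)→3700, (B,merge)→4250, (A,merge)→4300, (B,hash)→4400, (B,nl)→50200 …(+1); best=3500 via (A,nl_idx)
  {AC}: card=800; try (C,hash)→1520, (A,nl_idx)→1520, (A,merge)→2520, (C,merge)→2640, (A,hash)→3360, (A,nl)→16080 …(+1); best=1520 via (C,hash)
  {ABC}: card=500; try (C,hash)→5870, (B,hash)→6320, (A,hash)→6820, (B,merge)→12570, (A,nl_idx)→18120, (C,merge)→19140 …(+4); best=5870 via (C,hash)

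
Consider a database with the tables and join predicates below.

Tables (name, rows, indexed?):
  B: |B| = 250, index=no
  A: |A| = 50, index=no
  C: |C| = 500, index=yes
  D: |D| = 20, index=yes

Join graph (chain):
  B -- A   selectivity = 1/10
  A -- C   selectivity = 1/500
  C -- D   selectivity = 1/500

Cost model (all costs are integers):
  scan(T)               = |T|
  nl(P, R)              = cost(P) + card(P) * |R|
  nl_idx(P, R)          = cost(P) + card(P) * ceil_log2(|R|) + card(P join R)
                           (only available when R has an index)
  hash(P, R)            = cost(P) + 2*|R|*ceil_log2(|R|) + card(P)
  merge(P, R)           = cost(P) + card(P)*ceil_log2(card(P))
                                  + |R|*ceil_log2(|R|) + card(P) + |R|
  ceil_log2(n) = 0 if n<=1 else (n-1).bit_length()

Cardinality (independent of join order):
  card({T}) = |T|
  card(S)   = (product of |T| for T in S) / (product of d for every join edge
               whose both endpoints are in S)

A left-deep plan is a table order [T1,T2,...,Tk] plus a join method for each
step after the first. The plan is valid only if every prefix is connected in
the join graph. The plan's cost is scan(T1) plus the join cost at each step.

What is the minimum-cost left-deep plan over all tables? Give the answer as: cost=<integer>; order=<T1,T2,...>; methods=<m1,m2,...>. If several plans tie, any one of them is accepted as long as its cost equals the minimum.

cost=1190; order=D,C,A,B; methods=nl_idx,merge,nl

Selinger DP (subsets sized 1..n):
  {B}: scan cost=250, card=250
  {A}: scan cost=50, card=50
  {C}: scan cost=500, card=500
  {D}: scan cost=20, card=20
  {AB}: card=1250; try (A,hash)→1100, (B,merge)→2650, (A,merge)→2850, (B,hash)→4100, (B,nl)→12550, (A,nl)→12750; best=1100 via (A,hash)
  {AC}: card=50; try (C,nl_idx)→550, (A,hash)→1600, (C,merge)→5400, (A,merge)→5850, (C,hash)→9100, (C,nl)→25050 …(+1); best=550 via (C,nl_idx)
  {CD}: card=20; try (C,nl_idx)→220, (D,hash)→1200, (D,nl_idx)→3020, (C,merge)→5140, (D,merge)→5620, (C,hash)→9040 …(+2); best=220 via (C,nl_idx)
  {ABC}: card=1250; try (B,merge)→3150, (B,hash)→4600, (C,hash)→11350, (B,nl)→13050, (C,nl_idx)→13600, (C,merge)→21100 …(+1); best=3150 via (B,merge)
  {ACD}: card=2; try (A,merge)→690, (D,hash)→800, (D,nl_idx)→802, (A,hash)→840, (D,merge)→1020, (A,nl)→1220 …(+1); best=690 via (A,merge)
  {ABCD}: card=50; try (B,nl)→1190, (B,merge)→2944, (D,hash)→4600, (B,hash)→4692, (D,nl_idx)→9450, (D,merge)→18270 …(+1); best=1190 via (B,nl)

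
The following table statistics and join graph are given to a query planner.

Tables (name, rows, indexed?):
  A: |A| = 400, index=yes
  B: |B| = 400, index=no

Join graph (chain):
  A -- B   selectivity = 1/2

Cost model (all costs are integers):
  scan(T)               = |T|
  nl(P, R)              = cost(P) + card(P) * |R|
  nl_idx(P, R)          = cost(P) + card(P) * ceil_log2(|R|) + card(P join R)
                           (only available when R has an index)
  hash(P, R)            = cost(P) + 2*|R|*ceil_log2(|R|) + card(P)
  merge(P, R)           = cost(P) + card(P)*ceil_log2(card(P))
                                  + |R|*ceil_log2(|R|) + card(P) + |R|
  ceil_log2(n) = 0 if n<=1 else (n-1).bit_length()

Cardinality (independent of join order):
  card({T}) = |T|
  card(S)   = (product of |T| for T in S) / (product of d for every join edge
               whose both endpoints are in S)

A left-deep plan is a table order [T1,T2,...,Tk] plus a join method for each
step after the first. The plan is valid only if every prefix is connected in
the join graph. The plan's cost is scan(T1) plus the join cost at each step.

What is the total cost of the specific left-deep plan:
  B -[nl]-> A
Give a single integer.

160400

step 1: scan B: cost=400, card=400
step 2: join A via nl
    card(P join A) = 400*400/(2) = 80000
    cost = 400 + 400*400 = 160400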